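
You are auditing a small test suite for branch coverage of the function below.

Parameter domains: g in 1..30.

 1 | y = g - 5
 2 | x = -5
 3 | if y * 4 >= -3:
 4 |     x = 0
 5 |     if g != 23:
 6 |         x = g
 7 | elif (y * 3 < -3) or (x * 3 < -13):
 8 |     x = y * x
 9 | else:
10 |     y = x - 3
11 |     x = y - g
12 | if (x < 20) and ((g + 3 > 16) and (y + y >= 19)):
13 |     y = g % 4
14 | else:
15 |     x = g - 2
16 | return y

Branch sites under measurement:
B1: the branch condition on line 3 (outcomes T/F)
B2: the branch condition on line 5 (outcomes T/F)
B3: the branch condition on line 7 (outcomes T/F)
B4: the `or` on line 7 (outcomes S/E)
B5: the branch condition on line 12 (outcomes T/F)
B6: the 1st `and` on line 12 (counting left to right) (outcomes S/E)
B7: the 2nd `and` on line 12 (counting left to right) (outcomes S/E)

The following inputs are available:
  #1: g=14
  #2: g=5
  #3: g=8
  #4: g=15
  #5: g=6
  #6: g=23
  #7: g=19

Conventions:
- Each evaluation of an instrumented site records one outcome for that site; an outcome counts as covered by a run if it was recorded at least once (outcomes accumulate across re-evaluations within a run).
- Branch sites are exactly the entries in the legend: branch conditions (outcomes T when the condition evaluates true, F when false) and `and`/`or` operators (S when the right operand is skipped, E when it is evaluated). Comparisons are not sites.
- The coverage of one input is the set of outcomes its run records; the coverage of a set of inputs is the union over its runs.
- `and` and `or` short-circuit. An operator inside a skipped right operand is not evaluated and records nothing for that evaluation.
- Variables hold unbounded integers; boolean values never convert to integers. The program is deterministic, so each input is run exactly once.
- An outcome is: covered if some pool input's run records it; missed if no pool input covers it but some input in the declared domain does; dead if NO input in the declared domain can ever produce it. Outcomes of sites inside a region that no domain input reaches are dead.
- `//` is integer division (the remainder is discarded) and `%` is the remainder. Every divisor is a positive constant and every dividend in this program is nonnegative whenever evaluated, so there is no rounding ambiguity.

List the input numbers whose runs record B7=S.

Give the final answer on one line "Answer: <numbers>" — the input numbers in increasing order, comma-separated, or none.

input #1 (g=14): does not record B7=S
input #2 (g=5): records B7=S
input #3 (g=8): records B7=S
input #4 (g=15): does not record B7=S
input #5 (g=6): records B7=S
input #6 (g=23): does not record B7=S
input #7 (g=19): does not record B7=S

Answer: 2, 3, 5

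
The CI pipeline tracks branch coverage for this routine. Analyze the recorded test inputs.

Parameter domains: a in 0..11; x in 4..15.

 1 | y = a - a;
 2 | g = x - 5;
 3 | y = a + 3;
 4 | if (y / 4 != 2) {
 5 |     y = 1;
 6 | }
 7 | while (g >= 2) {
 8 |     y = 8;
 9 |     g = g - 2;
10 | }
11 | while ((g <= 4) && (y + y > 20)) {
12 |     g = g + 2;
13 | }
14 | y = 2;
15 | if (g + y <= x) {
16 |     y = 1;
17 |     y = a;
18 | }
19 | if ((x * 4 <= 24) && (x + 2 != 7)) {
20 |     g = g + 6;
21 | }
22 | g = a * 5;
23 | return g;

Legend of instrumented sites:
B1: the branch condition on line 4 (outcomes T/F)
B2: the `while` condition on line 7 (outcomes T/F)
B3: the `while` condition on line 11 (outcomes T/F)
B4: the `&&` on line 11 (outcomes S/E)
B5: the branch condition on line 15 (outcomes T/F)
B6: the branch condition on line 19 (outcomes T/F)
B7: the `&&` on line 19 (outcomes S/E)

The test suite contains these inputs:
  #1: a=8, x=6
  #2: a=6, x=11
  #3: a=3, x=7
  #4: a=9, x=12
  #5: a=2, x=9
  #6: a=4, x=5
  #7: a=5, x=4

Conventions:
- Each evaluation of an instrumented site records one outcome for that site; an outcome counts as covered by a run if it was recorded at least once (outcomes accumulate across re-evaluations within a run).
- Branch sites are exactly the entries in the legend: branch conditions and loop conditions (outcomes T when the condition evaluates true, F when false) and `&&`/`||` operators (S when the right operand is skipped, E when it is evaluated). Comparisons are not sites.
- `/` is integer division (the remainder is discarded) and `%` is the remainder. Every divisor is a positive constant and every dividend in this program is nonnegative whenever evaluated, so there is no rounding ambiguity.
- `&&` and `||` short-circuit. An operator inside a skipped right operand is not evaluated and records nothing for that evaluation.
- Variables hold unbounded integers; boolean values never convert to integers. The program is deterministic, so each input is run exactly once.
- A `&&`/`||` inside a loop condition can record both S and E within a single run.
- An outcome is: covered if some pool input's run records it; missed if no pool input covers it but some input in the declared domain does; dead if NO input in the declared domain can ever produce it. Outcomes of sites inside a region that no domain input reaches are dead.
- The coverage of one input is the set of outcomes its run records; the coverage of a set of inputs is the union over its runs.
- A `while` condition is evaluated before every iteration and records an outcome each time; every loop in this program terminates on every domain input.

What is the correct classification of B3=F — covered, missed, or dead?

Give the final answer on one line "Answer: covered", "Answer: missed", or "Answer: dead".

B3=F is recorded by pool input(s) 1, 2, 3, 4, 5, 6, 7 -> covered

Answer: covered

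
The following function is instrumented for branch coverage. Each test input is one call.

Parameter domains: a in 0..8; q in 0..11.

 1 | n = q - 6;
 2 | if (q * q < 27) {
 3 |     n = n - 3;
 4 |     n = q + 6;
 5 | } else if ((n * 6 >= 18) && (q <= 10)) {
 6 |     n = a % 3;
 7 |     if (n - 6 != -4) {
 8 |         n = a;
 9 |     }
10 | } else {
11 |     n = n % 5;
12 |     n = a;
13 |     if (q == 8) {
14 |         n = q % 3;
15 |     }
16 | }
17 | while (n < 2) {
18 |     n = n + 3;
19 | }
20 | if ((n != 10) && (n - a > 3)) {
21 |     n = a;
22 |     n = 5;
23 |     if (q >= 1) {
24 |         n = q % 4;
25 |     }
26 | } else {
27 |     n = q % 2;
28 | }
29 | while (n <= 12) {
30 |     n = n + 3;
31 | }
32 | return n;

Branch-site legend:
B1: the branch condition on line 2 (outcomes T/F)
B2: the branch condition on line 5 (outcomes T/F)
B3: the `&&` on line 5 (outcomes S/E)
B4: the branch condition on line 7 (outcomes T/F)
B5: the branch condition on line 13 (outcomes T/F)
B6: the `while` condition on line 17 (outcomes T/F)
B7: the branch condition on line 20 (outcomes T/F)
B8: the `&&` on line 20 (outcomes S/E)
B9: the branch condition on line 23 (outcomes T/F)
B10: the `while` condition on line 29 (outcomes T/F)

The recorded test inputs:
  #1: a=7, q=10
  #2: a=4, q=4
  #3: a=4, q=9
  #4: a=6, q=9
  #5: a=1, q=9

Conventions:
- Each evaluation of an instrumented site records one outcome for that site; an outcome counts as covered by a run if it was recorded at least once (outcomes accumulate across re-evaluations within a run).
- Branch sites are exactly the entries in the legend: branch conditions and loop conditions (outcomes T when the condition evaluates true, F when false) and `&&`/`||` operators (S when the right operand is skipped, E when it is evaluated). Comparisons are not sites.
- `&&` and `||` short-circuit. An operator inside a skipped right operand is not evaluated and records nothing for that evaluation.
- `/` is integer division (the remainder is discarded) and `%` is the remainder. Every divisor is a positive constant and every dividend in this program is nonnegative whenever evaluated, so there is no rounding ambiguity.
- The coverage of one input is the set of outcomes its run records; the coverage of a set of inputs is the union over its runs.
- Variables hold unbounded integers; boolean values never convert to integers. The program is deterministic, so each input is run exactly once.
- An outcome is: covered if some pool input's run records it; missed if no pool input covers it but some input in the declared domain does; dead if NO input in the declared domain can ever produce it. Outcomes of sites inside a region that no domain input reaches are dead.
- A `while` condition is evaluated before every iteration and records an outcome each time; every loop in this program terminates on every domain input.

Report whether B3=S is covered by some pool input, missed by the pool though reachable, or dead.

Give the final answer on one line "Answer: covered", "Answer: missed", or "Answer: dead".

no pool input records B3=S
but domain input (a=0, q=6) does record it -> reachable, so missed

Answer: missed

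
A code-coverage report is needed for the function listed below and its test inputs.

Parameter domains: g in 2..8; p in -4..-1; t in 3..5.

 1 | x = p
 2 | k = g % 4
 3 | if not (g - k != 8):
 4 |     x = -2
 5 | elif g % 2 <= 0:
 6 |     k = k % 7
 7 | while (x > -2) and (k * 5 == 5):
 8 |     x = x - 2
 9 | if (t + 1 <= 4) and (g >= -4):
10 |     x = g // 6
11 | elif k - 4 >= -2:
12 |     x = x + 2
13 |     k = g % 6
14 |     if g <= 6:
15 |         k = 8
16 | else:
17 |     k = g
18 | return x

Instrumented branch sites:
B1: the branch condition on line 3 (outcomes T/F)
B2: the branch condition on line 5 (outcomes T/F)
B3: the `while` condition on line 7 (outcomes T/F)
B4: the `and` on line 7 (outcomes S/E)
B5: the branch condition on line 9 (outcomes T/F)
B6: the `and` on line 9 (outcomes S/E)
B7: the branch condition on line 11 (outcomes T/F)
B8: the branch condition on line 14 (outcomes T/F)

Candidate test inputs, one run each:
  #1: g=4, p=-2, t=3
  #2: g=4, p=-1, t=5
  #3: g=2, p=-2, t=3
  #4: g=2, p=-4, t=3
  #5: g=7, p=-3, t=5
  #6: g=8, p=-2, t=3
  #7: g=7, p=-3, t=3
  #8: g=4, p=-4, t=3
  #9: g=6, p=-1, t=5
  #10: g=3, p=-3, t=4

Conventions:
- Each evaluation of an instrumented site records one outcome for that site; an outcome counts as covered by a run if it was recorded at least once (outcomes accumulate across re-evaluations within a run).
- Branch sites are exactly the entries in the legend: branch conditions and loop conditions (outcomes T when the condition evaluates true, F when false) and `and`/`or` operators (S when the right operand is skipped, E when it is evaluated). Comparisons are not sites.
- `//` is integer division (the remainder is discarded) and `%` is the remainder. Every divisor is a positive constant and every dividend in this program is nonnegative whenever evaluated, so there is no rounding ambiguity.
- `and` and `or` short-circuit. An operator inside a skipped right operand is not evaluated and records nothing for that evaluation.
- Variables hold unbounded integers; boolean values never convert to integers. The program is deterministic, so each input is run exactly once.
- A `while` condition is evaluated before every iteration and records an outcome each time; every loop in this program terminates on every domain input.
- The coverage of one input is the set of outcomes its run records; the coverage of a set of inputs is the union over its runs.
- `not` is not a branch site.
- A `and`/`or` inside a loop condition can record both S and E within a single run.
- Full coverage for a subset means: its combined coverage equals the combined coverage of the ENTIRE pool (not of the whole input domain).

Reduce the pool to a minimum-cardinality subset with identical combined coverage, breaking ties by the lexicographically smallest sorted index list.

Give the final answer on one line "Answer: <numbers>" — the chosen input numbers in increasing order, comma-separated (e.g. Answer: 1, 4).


input #1 (g=4, p=-2, t=3): covers B1=F, B2=T, B3=F, B4=S, B5=T, B6=E
input #2 (g=4, p=-1, t=5): covers B1=F, B2=T, B3=F, B4=E, B5=F, B6=S, B7=F
input #3 (g=2, p=-2, t=3): covers B1=F, B2=T, B3=F, B4=S, B5=T, B6=E
input #4 (g=2, p=-4, t=3): covers B1=F, B2=T, B3=F, B4=S, B5=T, B6=E
input #5 (g=7, p=-3, t=5): covers B1=F, B2=F, B3=F, B4=S, B5=F, B6=S, B7=T, B8=F
input #6 (g=8, p=-2, t=3): covers B1=T, B3=F, B4=S, B5=T, B6=E
input #7 (g=7, p=-3, t=3): covers B1=F, B2=F, B3=F, B4=S, B5=T, B6=E
input #8 (g=4, p=-4, t=3): covers B1=F, B2=T, B3=F, B4=S, B5=T, B6=E
input #9 (g=6, p=-1, t=5): covers B1=F, B2=T, B3=F, B4=E, B5=F, B6=S, B7=T, B8=T
input #10 (g=3, p=-3, t=4): covers B1=F, B2=F, B3=F, B4=S, B5=F, B6=S, B7=T, B8=T
the full pool covers 15 outcomes: B1=T, B1=F, B2=T, B2=F, B3=F, B4=S, B4=E, B5=T, B5=F, B6=S, B6=E, B7=T, B7=F, B8=T, B8=F
size 1 is not enough: best union over all size-1 subsets is 8/15
size 2 is not enough: best union over all size-2 subsets is 12/15
size 3 is not enough: best union over all size-3 subsets is 14/15
at size 4, {2, 5, 6, 9} reaches all 15 outcomes; every lexicographically earlier size-4 subset fails
Answer: 2, 5, 6, 9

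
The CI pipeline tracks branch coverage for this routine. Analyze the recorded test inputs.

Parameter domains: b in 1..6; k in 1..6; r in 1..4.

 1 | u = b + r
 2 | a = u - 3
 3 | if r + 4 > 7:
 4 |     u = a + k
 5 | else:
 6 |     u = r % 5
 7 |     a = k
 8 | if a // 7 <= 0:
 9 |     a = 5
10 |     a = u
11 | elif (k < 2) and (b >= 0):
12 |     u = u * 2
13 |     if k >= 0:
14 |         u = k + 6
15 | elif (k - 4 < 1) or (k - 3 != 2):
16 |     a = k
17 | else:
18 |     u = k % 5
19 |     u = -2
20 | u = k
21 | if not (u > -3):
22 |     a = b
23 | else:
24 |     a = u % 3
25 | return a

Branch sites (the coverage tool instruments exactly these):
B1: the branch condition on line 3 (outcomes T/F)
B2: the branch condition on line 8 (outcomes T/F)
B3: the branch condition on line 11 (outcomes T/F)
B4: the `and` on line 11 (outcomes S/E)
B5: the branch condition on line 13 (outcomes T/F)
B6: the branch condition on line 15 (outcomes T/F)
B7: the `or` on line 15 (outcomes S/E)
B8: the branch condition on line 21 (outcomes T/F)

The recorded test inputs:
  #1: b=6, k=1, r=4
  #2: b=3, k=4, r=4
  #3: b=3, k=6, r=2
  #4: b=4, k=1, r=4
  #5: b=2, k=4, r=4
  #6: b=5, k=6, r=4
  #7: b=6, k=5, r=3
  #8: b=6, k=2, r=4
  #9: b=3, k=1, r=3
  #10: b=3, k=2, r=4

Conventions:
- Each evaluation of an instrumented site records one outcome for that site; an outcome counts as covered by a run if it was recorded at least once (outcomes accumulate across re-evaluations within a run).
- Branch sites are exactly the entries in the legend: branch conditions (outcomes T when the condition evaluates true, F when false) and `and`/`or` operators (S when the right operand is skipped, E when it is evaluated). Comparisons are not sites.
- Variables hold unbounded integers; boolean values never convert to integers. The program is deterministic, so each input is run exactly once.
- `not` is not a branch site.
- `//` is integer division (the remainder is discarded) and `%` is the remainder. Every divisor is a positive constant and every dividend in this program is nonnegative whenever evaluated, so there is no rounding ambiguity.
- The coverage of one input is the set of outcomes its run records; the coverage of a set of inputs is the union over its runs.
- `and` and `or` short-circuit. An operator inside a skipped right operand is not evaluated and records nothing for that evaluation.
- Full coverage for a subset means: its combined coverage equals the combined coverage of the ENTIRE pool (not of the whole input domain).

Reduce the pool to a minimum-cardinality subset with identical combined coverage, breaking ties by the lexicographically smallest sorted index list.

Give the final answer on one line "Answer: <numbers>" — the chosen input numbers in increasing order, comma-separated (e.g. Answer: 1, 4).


input #1, b=6, k=1, r=4: events B1->T, B2->F, B4->E, B3->T, B5->T, B8->F; outcomes B1=T, B2=F, B3=T, B4=E, B5=T, B8=F
input #2, b=3, k=4, r=4: events B1->T, B2->T, B8->F; outcomes B1=T, B2=T, B8=F
input #3, b=3, k=6, r=2: events B1->F, B2->T, B8->F; outcomes B1=F, B2=T, B8=F
input #4, b=4, k=1, r=4: events B1->T, B2->T, B8->F; outcomes B1=T, B2=T, B8=F
input #5, b=2, k=4, r=4: events B1->T, B2->T, B8->F; outcomes B1=T, B2=T, B8=F
input #6, b=5, k=6, r=4: events B1->T, B2->T, B8->F; outcomes B1=T, B2=T, B8=F
input #7, b=6, k=5, r=3: events B1->F, B2->T, B8->F; outcomes B1=F, B2=T, B8=F
input #8, b=6, k=2, r=4: events B1->T, B2->F, B4->S, B3->F, B7->S, B6->T, B8->F; outcomes B1=T, B2=F, B3=F, B4=S, B6=T, B7=S, B8=F
input #9, b=3, k=1, r=3: events B1->F, B2->T, B8->F; outcomes B1=F, B2=T, B8=F
input #10, b=3, k=2, r=4: events B1->T, B2->T, B8->F; outcomes B1=T, B2=T, B8=F
the full pool covers 12 outcomes: B1=T, B1=F, B2=T, B2=F, B3=T, B3=F, B4=S, B4=E, B5=T, B6=T, B7=S, B8=F
no size-1 subset reaches all 12 outcomes (best union: 7/12)
no size-2 subset reaches all 12 outcomes (best union: 10/12)
the canonical winner is {1, 3, 8}: size 3, full 12-outcome coverage, earliest index list among size-3 covers
Answer: 1, 3, 8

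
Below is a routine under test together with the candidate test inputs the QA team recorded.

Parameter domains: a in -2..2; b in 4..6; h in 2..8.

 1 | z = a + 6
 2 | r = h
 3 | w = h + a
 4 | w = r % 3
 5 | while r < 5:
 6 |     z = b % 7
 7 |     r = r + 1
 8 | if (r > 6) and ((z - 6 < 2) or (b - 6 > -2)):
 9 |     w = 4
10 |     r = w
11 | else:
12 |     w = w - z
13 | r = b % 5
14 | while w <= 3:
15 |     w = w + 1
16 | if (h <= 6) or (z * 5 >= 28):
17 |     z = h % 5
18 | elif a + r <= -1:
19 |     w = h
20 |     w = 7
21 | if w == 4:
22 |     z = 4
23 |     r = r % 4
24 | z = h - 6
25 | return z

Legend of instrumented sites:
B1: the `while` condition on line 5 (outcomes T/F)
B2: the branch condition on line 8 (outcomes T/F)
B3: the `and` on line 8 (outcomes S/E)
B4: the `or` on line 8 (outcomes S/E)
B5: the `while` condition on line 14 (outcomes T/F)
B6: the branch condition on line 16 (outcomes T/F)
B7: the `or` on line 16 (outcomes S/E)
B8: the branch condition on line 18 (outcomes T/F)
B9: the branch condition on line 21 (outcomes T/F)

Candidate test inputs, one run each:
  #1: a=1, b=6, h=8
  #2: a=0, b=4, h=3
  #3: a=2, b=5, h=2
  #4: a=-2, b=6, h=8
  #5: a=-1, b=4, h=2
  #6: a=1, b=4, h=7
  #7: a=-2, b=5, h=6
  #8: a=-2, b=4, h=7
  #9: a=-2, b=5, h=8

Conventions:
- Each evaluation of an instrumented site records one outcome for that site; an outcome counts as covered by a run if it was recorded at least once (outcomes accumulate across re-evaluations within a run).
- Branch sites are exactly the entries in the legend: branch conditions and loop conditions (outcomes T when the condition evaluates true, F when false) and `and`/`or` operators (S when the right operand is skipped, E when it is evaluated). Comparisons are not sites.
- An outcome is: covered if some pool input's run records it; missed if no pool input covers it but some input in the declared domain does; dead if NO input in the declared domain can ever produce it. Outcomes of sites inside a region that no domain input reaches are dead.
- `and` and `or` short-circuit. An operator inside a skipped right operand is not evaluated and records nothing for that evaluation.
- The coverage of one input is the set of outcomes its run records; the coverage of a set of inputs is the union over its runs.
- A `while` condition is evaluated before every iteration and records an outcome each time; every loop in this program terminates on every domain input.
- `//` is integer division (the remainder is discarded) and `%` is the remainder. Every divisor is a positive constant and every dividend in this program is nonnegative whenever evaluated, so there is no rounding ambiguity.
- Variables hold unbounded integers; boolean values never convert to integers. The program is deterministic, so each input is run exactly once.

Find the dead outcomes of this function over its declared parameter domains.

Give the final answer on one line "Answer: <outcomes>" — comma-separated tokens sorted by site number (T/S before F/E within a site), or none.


sweeping the full domain (105 inputs) for each outcome:
  reachable outcomes have witnesses, e.g. B1=T (e.g. a=-2, b=4, h=2), B1=F (e.g. a=-2, b=4, h=2), B2=T (e.g. a=-2, b=4, h=7), B2=F (e.g. a=-2, b=4, h=2)
Answer: none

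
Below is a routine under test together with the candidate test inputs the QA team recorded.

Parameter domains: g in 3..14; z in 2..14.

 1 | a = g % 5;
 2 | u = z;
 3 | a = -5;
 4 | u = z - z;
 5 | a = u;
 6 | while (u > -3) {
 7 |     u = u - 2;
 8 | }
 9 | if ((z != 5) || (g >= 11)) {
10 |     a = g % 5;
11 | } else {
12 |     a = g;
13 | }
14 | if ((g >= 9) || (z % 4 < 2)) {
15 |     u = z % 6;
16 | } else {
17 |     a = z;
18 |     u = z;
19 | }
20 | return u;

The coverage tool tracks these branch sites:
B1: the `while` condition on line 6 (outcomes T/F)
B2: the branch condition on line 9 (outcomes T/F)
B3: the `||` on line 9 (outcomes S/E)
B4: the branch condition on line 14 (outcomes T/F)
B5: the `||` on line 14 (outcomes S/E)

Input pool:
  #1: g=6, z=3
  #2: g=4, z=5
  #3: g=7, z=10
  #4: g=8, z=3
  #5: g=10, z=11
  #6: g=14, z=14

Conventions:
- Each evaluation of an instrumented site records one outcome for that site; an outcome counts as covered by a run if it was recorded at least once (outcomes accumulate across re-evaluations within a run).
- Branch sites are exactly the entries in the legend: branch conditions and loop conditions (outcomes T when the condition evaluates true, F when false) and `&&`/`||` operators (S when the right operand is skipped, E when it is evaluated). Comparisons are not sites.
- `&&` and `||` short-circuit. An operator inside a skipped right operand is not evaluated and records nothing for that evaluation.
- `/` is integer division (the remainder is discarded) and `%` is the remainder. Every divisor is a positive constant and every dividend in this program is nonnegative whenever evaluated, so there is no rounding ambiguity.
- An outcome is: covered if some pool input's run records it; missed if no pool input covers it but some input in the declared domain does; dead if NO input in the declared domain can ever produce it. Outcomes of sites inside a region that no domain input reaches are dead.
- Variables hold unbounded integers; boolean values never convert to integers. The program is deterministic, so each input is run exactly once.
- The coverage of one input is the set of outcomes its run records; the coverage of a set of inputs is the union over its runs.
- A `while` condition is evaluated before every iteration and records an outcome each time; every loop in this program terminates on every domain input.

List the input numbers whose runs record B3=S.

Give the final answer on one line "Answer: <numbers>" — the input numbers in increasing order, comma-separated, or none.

input #1 (g=6, z=3): covers B3=S
input #2 (g=4, z=5): misses B3=S
input #3 (g=7, z=10): covers B3=S
input #4 (g=8, z=3): covers B3=S
input #5 (g=10, z=11): covers B3=S
input #6 (g=14, z=14): covers B3=S

Answer: 1, 3, 4, 5, 6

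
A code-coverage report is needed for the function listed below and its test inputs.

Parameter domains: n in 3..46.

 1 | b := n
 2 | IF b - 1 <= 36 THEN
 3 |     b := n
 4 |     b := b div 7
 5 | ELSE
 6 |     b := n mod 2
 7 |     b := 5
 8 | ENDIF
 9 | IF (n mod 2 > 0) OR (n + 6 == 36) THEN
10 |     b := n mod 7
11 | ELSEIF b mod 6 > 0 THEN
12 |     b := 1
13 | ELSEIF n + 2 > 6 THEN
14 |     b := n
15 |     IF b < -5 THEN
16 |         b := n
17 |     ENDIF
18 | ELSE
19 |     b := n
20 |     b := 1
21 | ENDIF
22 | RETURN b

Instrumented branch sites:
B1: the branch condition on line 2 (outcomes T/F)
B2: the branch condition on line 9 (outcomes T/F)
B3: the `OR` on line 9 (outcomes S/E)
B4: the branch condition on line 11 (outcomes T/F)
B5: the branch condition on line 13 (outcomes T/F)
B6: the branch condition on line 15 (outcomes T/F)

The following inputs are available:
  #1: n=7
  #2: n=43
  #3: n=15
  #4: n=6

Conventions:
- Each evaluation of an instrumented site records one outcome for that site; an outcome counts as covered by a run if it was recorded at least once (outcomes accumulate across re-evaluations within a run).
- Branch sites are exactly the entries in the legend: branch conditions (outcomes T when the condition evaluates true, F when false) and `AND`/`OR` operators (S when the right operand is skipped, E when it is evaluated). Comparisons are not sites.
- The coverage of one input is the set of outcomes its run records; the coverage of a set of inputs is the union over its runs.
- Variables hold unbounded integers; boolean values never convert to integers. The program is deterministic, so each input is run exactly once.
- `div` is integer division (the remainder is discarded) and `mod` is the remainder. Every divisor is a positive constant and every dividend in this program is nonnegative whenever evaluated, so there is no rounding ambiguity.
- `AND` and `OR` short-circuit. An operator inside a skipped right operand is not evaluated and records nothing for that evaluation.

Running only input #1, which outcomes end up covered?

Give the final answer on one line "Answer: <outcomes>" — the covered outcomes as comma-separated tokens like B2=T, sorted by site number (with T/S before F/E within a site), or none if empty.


Tracing the run of input #1 (n=7):
  B1->T, B3->S, B2->T
collecting distinct outcomes: B1=T, B2=T, B3=S
Answer: B1=T, B2=T, B3=S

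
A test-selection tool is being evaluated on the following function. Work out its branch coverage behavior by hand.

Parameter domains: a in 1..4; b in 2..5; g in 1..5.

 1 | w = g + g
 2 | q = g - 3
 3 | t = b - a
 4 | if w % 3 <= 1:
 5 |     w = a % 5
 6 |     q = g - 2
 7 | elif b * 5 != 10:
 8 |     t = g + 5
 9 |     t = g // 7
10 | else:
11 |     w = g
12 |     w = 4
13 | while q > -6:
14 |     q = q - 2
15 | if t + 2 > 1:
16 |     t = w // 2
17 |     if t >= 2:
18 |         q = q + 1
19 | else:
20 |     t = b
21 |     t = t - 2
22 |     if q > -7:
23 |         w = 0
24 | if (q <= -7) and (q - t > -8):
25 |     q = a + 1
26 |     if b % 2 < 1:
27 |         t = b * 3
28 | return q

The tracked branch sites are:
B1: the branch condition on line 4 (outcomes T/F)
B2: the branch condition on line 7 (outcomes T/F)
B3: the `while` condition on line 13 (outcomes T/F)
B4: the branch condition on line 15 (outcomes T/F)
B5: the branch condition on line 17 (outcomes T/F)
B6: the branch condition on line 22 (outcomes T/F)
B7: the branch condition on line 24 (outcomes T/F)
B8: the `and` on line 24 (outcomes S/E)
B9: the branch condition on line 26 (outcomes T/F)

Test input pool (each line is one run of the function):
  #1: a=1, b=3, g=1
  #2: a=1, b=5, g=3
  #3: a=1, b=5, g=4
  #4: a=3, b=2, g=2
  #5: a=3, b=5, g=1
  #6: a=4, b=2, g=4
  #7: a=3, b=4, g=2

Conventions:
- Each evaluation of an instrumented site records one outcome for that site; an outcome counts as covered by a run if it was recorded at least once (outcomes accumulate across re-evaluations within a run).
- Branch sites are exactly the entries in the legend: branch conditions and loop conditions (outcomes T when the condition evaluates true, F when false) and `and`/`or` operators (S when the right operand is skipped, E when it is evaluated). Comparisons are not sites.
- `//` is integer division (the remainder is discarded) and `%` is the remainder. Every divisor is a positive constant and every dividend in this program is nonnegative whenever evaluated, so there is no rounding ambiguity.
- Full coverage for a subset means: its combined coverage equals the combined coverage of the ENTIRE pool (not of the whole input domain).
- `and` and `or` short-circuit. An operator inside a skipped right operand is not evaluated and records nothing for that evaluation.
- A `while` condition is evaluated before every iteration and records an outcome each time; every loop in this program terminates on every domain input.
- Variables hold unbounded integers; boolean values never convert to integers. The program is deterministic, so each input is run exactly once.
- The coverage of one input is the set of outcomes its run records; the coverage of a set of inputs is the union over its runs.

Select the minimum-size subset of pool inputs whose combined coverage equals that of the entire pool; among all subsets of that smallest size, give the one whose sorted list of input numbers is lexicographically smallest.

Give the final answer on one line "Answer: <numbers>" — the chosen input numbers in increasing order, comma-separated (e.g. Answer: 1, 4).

#1 (a=1, b=3, g=1) -> covered: B1=F, B2=T, B3=T, B3=F, B4=T, B5=F, B7=F, B8=S
#2 (a=1, b=5, g=3) -> covered: B1=T, B3=T, B3=F, B4=T, B5=F, B7=T, B8=E, B9=F
#3 (a=1, b=5, g=4) -> covered: B1=F, B2=T, B3=T, B3=F, B4=T, B5=T, B7=F, B8=S
#4 (a=3, b=2, g=2) -> covered: B1=T, B3=T, B3=F, B4=F, B6=T, B7=F, B8=S
#5 (a=3, b=5, g=1) -> covered: B1=F, B2=T, B3=T, B3=F, B4=T, B5=F, B7=F, B8=S
#6 (a=4, b=2, g=4) -> covered: B1=F, B2=F, B3=T, B3=F, B4=F, B6=F, B7=T, B8=E, B9=T
#7 (a=3, b=4, g=2) -> covered: B1=T, B3=T, B3=F, B4=T, B5=F, B7=F, B8=S
pool-wide coverage (18 outcomes): B1=T, B1=F, B2=T, B2=F, B3=T, B3=F, B4=T, B4=F, B5=T, B5=F, B6=T, B6=F, B7=T, B7=F, B8=S, B8=E, B9=T, B9=F
every size-1 subset falls short of the 18 outcomes (best: 9/18)
every size-2 subset falls short of the 18 outcomes (best: 14/18)
every size-3 subset falls short of the 18 outcomes (best: 17/18)
at size 4, {2, 3, 4, 6} reaches all 18 outcomes; every lexicographically earlier size-4 subset fails

Answer: 2, 3, 4, 6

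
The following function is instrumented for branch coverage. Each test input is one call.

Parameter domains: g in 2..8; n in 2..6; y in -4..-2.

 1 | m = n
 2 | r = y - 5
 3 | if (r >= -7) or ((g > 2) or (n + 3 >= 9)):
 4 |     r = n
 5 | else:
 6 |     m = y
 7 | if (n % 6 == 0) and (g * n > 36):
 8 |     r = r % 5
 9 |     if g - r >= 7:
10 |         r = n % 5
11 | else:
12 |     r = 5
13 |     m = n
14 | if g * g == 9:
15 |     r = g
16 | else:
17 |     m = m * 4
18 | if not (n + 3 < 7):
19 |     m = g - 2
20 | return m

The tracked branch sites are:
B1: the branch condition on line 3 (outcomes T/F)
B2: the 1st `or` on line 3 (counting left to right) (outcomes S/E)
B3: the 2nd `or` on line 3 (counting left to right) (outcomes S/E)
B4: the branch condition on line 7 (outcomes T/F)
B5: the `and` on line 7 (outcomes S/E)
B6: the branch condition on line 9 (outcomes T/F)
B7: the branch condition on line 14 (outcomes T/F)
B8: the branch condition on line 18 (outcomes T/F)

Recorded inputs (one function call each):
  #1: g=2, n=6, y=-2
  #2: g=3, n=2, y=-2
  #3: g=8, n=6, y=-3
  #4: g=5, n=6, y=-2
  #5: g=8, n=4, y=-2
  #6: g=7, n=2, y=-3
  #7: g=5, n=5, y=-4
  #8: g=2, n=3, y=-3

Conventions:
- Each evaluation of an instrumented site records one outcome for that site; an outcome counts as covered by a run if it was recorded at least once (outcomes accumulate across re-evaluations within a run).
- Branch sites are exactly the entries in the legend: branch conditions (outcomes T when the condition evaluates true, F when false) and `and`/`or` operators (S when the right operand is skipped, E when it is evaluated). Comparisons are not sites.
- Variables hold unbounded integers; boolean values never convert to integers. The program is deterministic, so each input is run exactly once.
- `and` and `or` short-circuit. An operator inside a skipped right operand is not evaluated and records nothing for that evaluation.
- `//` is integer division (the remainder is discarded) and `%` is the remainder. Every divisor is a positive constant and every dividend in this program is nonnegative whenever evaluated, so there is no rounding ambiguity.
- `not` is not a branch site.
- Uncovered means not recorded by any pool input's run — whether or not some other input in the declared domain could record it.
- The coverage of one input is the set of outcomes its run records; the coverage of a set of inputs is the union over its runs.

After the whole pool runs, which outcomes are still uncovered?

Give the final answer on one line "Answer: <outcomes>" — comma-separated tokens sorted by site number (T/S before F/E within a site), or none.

input #1, g=2, n=6, y=-2: events B2->S, B1->T, B5->E, B4->F, B7->F, B8->T; outcomes B1=T, B2=S, B4=F, B5=E, B7=F, B8=T
input #2, g=3, n=2, y=-2: events B2->S, B1->T, B5->S, B4->F, B7->T, B8->F; outcomes B1=T, B2=S, B4=F, B5=S, B7=T, B8=F
input #3, g=8, n=6, y=-3: events B2->E, B3->S, B1->T, B5->E, B4->T, B6->T, B7->F, B8->T; outcomes B1=T, B2=E, B3=S, B4=T, B5=E, B6=T, B7=F, B8=T
input #4, g=5, n=6, y=-2: events B2->S, B1->T, B5->E, B4->F, B7->F, B8->T; outcomes B1=T, B2=S, B4=F, B5=E, B7=F, B8=T
input #5, g=8, n=4, y=-2: events B2->S, B1->T, B5->S, B4->F, B7->F, B8->T; outcomes B1=T, B2=S, B4=F, B5=S, B7=F, B8=T
input #6, g=7, n=2, y=-3: events B2->E, B3->S, B1->T, B5->S, B4->F, B7->F, B8->F; outcomes B1=T, B2=E, B3=S, B4=F, B5=S, B7=F, B8=F
input #7, g=5, n=5, y=-4: events B2->E, B3->S, B1->T, B5->S, B4->F, B7->F, B8->T; outcomes B1=T, B2=E, B3=S, B4=F, B5=S, B7=F, B8=T
input #8, g=2, n=3, y=-3: events B2->E, B3->E, B1->F, B5->S, B4->F, B7->F, B8->F; outcomes B1=F, B2=E, B3=E, B4=F, B5=S, B7=F, B8=F
union over the pool: B1=T, B1=F, B2=S, B2=E, B3=S, B3=E, B4=T, B4=F, B5=S, B5=E, B6=T, B7=T, B7=F, B8=T, B8=F
uncovered (1 of 16): B6=F

Answer: B6=F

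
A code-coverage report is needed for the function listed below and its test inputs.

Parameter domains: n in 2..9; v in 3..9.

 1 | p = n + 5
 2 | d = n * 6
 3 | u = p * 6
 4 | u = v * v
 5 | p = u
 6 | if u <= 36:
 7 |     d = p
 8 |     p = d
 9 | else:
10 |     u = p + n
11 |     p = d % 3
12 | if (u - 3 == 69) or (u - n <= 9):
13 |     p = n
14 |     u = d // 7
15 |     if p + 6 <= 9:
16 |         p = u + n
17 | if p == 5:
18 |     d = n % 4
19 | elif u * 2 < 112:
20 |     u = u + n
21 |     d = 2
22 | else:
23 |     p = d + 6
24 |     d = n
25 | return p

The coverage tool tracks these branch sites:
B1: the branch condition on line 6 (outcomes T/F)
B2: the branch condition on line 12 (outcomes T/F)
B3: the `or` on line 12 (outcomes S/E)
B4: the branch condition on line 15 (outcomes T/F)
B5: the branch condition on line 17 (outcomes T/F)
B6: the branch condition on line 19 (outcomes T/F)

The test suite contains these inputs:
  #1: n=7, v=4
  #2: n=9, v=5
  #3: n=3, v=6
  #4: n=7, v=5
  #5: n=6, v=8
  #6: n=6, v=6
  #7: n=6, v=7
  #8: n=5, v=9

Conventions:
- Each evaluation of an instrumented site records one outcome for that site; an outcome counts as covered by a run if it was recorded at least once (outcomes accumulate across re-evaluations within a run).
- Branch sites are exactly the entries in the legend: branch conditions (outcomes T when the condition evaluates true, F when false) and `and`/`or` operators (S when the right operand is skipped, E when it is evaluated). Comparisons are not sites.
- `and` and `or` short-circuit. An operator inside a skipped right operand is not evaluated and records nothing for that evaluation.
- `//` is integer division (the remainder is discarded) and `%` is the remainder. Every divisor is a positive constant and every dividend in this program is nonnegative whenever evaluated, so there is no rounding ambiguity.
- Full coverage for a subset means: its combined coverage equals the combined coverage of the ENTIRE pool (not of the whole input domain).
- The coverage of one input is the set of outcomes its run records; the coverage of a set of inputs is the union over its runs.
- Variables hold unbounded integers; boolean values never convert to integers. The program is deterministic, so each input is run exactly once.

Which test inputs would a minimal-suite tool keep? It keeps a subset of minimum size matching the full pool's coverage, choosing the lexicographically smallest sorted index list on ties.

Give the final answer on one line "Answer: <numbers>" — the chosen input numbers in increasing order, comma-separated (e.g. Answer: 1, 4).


input #1, n=7, v=4: events B1->T, B3->E, B2->T, B4->F, B5->F, B6->T; outcomes B1=T, B2=T, B3=E, B4=F, B5=F, B6=T
input #2, n=9, v=5: events B1->T, B3->E, B2->F, B5->F, B6->T; outcomes B1=T, B2=F, B3=E, B5=F, B6=T
input #3, n=3, v=6: events B1->T, B3->E, B2->F, B5->F, B6->T; outcomes B1=T, B2=F, B3=E, B5=F, B6=T
input #4, n=7, v=5: events B1->T, B3->E, B2->F, B5->F, B6->T; outcomes B1=T, B2=F, B3=E, B5=F, B6=T
input #5, n=6, v=8: events B1->F, B3->E, B2->F, B5->F, B6->F; outcomes B1=F, B2=F, B3=E, B5=F, B6=F
input #6, n=6, v=6: events B1->T, B3->E, B2->F, B5->F, B6->T; outcomes B1=T, B2=F, B3=E, B5=F, B6=T
input #7, n=6, v=7: events B1->F, B3->E, B2->F, B5->F, B6->T; outcomes B1=F, B2=F, B3=E, B5=F, B6=T
input #8, n=5, v=9: events B1->F, B3->E, B2->F, B5->F, B6->F; outcomes B1=F, B2=F, B3=E, B5=F, B6=F
pool-wide coverage (9 outcomes): B1=T, B1=F, B2=T, B2=F, B3=E, B4=F, B5=F, B6=T, B6=F
no size-1 subset reaches all 9 outcomes (best union: 6/9)
inputs {1, 5} (size 2) cover everything; no size-2 subset with a lexicographically smaller index list covers all 9
Answer: 1, 5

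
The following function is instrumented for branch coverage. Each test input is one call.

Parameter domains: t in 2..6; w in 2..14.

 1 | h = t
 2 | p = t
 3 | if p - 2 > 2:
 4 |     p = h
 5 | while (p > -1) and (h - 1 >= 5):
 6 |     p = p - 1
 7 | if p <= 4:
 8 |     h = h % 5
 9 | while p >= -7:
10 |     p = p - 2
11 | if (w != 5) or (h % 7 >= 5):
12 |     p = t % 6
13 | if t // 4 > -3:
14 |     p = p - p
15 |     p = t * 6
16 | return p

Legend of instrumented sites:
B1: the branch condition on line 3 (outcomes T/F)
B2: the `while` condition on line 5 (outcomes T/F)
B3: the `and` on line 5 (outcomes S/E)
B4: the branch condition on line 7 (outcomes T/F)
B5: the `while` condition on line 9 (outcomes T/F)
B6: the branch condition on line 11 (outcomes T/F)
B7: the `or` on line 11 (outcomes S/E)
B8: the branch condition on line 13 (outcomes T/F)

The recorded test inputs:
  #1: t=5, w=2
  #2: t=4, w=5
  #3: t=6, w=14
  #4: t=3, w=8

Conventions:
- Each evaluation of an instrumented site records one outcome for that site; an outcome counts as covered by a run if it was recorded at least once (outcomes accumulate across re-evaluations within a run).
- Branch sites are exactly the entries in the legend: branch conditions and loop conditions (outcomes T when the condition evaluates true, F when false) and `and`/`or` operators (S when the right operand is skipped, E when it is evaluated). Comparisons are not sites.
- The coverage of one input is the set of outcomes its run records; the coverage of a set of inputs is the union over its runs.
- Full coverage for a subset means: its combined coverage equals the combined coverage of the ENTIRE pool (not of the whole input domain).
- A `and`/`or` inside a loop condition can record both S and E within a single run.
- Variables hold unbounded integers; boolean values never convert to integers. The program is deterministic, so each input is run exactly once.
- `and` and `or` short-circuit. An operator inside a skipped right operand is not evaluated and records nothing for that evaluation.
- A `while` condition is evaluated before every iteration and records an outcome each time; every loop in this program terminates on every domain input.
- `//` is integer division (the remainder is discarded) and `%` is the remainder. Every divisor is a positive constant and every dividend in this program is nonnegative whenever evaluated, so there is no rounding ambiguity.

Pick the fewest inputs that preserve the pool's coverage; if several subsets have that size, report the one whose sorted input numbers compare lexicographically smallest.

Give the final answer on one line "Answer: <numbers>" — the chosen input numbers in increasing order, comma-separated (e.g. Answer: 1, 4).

#1 (t=5, w=2) -> B1->T, B3->E, B2->F, B4->F, B5->T, B5->T, B5->T, B5->T, B5->T, B5->T, B5->T, B5->F, B7->S, B6->T, ...; covered: B1=T, B2=F, B3=E, B4=F, B5=T, B5=F, B6=T, B7=S, B8=T
#2 (t=4, w=5) -> B1->F, B3->E, B2->F, B4->T, B5->T, B5->T, B5->T, B5->T, B5->T, B5->T, B5->F, B7->E, B6->F, B8->T; covered: B1=F, B2=F, B3=E, B4=T, B5=T, B5=F, B6=F, B7=E, B8=T
#3 (t=6, w=14) -> B1->T, B3->E, B2->T, B3->E, B2->T, B3->E, B2->T, B3->E, B2->T, B3->E, B2->T, B3->E, B2->T, B3->E, ...; covered: B1=T, B2=T, B2=F, B3=S, B3=E, B4=T, B5=T, B5=F, B6=T, B7=S, B8=T
#4 (t=3, w=8) -> B1->F, B3->E, B2->F, B4->T, B5->T, B5->T, B5->T, B5->T, B5->T, B5->T, B5->F, B7->S, B6->T, B8->T; covered: B1=F, B2=F, B3=E, B4=T, B5=T, B5=F, B6=T, B7=S, B8=T
pool-wide coverage (15 outcomes): B1=T, B1=F, B2=T, B2=F, B3=S, B3=E, B4=T, B4=F, B5=T, B5=F, B6=T, B6=F, B7=S, B7=E, B8=T
checked all size-1 subsets: none covers 15 outcomes (max 11/15)
checked all size-2 subsets: none covers 15 outcomes (max 14/15)
at size 3, {1, 2, 3} reaches all 15 outcomes; every lexicographically earlier size-3 subset fails

Answer: 1, 2, 3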